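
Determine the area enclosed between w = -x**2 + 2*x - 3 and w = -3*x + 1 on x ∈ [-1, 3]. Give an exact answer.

The difference (-x**2 + 2*x - 3) - (-3*x + 1) = -x**2 + 5*x - 4 changes sign at x = 1 inside [-1, 3], so split the integral there.
∫[-1,1] (-x**2 + 5*x - 4) dx = -26/3; the area of that piece is 26/3.
∫[1,3] (-x**2 + 5*x - 4) dx = 10/3.
Total area = 26/3 + 10/3 = 12.

12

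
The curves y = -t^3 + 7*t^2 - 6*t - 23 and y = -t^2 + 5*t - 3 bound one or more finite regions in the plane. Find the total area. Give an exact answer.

Set the curves equal: -t^3 + 7*t^2 - 6*t - 23 = -t^2 + 5*t - 3, so -t^3 + 8*t^2 - 11*t - 20 = 0, which factors as -(t - 5)*(t - 4)*(t + 1) = 0. The curves meet at t = -1, 4, 5.
On [-1, 4], y = -t^2 + 5*t - 3 is on top; that piece has area ∫[-1,4] (-(-t^3 + 8*t^2 - 11*t - 20)) dt = 875/12.
On [4, 5], y = -t^3 + 7*t^2 - 6*t - 23 is on top; that piece has area ∫[4,5] (-t^3 + 8*t^2 - 11*t - 20) dt = 11/12.
Total enclosed area = 875/12 + 11/12 = 443/6.

443/6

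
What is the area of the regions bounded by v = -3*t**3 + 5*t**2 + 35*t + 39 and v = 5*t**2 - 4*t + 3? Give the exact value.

Set the curves equal: -3*t**3 + 5*t**2 + 35*t + 39 = 5*t**2 - 4*t + 3, so -3*t**3 + 39*t + 36 = 0, which factors as -3*(t - 4)*(t + 1)*(t + 3) = 0. The curves meet at t = -3, -1, 4.
On [-3, -1], v = 5*t**2 - 4*t + 3 is on top; that piece has area ∫[-3,-1] (-(-3*t**3 + 39*t + 36)) dt = 24.
On [-1, 4], v = -3*t**3 + 5*t**2 + 35*t + 39 is on top; that piece has area ∫[-1,4] (-3*t**3 + 39*t + 36) dt = 1125/4.
Total enclosed area = 24 + 1125/4 = 1221/4.

1221/4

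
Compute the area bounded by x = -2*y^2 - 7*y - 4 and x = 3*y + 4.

9

Both boundary curves give x as a function of y, so integrate with respect to y. Setting them equal: -2*y^2 - 10*y - 8 = 0, i.e. -2*(y + 1)*(y + 4) = 0, so they meet at y = -4, -1.
For y in [-4, -1], x = -2*y^2 - 7*y - 4 is on the right; area = ∫[-4,-1] (-2*y^2 - 10*y - 8) dy = 9.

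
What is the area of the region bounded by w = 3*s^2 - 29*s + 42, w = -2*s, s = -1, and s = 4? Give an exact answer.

The difference (3*s^2 - 29*s + 42) - (-2*s) = 3*s^2 - 27*s + 42 changes sign at s = 2 inside [-1, 4], so split the integral there.
∫[-1,2] (3*s^2 - 27*s + 42) ds = 189/2.
∫[2,4] (3*s^2 - 27*s + 42) ds = -22; the area of that piece is 22.
Total area = 189/2 + 22 = 233/2.

233/2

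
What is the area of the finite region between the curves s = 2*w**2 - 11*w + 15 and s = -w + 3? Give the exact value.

Both boundary curves give s as a function of w, so integrate with respect to w. Setting them equal: 2*w**2 - 10*w + 12 = 0, i.e. 2*(w - 3)*(w - 2) = 0, so they meet at w = 2, 3.
For w in [2, 3], s = 2*w**2 - 11*w + 15 is on the left; area = ∫[2,3] (-(2*w**2 - 10*w + 12)) dw = 1/3.

1/3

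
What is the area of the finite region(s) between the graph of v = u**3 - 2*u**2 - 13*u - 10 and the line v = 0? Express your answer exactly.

1741/12

The curve meets the u-axis where u**3 - 2*u**2 - 13*u - 10 = 0, i.e. (u - 5)*(u + 1)*(u + 2) = 0, at u = -2, -1, 5.
On [-2, -1] the curve lies above the axis; ∫[-2,-1] (u**3 - 2*u**2 - 13*u - 10) du = 13/12, giving area 13/12.
On [-1, 5] the curve lies below the axis; ∫[-1,5] (u**3 - 2*u**2 - 13*u - 10) du = -144, giving area 144.
Total area = 13/12 + 144 = 1741/12.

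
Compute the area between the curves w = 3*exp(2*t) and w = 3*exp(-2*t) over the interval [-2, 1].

-6 + 3*exp(-4)/2 + 3*exp(-2)/2 + 3*exp(2)/2 + 3*exp(4)/2

The difference (3*exp(2*t)) - (3*exp(-2*t)) = 3*exp(2*t) - 3*exp(-2*t) changes sign at t = 0 inside [-2, 1], so split the integral there.
∫[-2,0] (3*exp(2*t) - 3*exp(-2*t)) dt = -3*exp(4)/2 - 3*exp(-4)/2 + 3; the area of that piece is -3 + 3*exp(-4)/2 + 3*exp(4)/2.
∫[0,1] (3*exp(2*t) - 3*exp(-2*t)) dt = -3 + 3*exp(-2)/2 + 3*exp(2)/2.
Total area = (-3 + 3*exp(-4)/2 + 3*exp(4)/2) + (-3 + 3*exp(-2)/2 + 3*exp(2)/2) = -6 + 3*exp(-4)/2 + 3*exp(-2)/2 + 3*exp(2)/2 + 3*exp(4)/2.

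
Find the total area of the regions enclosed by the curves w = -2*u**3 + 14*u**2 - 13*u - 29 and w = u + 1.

Set the curves equal: -2*u**3 + 14*u**2 - 13*u - 29 = u + 1, so -2*u**3 + 14*u**2 - 14*u - 30 = 0, which factors as -2*(u - 5)*(u - 3)*(u + 1) = 0. The curves meet at u = -1, 3, 5.
On [-1, 3], w = u + 1 is on top; that piece has area ∫[-1,3] (-(-2*u**3 + 14*u**2 - 14*u - 30)) du = 256/3.
On [3, 5], w = -2*u**3 + 14*u**2 - 13*u - 29 is on top; that piece has area ∫[3,5] (-2*u**3 + 14*u**2 - 14*u - 30) du = 40/3.
Total enclosed area = 256/3 + 40/3 = 296/3.

296/3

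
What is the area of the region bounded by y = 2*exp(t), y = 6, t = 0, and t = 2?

The difference (2*exp(t)) - (6) = 2*exp(t) - 6 changes sign at t = log(3) inside [0, 2], so split the integral there.
∫[0,log(3)] (2*exp(t) - 6) dt = 4 - log(729); the area of that piece is -4 + log(729).
∫[log(3),2] (2*exp(t) - 6) dt = -18 + 6*log(3) + 2*exp(2).
Total area = (-4 + log(729)) + (-18 + 6*log(3) + 2*exp(2)) = -22 + 12*log(3) + 2*exp(2).

-22 + 12*log(3) + 2*exp(2)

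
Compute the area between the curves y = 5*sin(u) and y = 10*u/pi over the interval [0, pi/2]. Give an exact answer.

5 - 5*pi/4

On [0, pi/2], (5*sin(u)) - (10*u/pi) = -10*u/pi + 5*sin(u) is ≥ 0 throughout, so the area is a single integral of |-10*u/pi + 5*sin(u)|.
∫[0,pi/2] (-10*u/pi + 5*sin(u)) du = 5 - 5*pi/4.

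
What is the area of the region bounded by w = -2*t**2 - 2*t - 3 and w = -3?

Set the curves equal: -2*t**2 - 2*t - 3 = -3, so -2*t**2 - 2*t = 0, which factors as -2*t*(t + 1) = 0. The curves meet at t = -1, 0.
On [-1, 0], w = -2*t**2 - 2*t - 3 is on top; that piece has area ∫[-1,0] (-2*t**2 - 2*t) dt = 1/3.

1/3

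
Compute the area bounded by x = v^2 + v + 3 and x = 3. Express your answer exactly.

Both boundary curves give x as a function of v, so integrate with respect to v. Setting them equal: v^2 + v = 0, i.e. v*(v + 1) = 0, so they meet at v = -1, 0.
For v in [-1, 0], x = v^2 + v + 3 is on the left; area = ∫[-1,0] (-(v^2 + v)) dv = 1/6.

1/6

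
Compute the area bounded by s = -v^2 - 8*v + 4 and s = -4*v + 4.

Both boundary curves give s as a function of v, so integrate with respect to v. Setting them equal: -v^2 - 4*v = 0, i.e. -v*(v + 4) = 0, so they meet at v = -4, 0.
For v in [-4, 0], s = -v^2 - 8*v + 4 is on the right; area = ∫[-4,0] (-v^2 - 4*v) dv = 32/3.

32/3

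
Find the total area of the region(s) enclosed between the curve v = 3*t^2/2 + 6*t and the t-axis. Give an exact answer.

16

The curve meets the t-axis where 3*t^2/2 + 6*t = 0, i.e. 3*t*(t + 4)/2 = 0, at t = -4, 0.
On [-4, 0] the curve lies below the axis; ∫[-4,0] (3*t^2/2 + 6*t) dt = -16, giving area 16.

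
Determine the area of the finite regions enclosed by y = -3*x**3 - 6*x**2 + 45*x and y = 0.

Set the curves equal: -3*x**3 - 6*x**2 + 45*x = 0, so -3*x**3 - 6*x**2 + 45*x = 0, which factors as -3*x*(x - 3)*(x + 5) = 0. The curves meet at x = -5, 0, 3.
On [-5, 0], y = 0 is on top; that piece has area ∫[-5,0] (-(-3*x**3 - 6*x**2 + 45*x)) dx = 1375/4.
On [0, 3], y = -3*x**3 - 6*x**2 + 45*x is on top; that piece has area ∫[0,3] (-3*x**3 - 6*x**2 + 45*x) dx = 351/4.
Total enclosed area = 1375/4 + 351/4 = 863/2.

863/2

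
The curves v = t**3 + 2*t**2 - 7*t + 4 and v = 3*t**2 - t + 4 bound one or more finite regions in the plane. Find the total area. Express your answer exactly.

Set the curves equal: t**3 + 2*t**2 - 7*t + 4 = 3*t**2 - t + 4, so t**3 - t**2 - 6*t = 0, which factors as t*(t - 3)*(t + 2) = 0. The curves meet at t = -2, 0, 3.
On [-2, 0], v = t**3 + 2*t**2 - 7*t + 4 is on top; that piece has area ∫[-2,0] (t**3 - t**2 - 6*t) dt = 16/3.
On [0, 3], v = 3*t**2 - t + 4 is on top; that piece has area ∫[0,3] (-(t**3 - t**2 - 6*t)) dt = 63/4.
Total enclosed area = 16/3 + 63/4 = 253/12.

253/12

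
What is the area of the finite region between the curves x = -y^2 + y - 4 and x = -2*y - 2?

Both boundary curves give x as a function of y, so integrate with respect to y. Setting them equal: -y^2 + 3*y - 2 = 0, i.e. -(y - 2)*(y - 1) = 0, so they meet at y = 1, 2.
For y in [1, 2], x = -y^2 + y - 4 is on the right; area = ∫[1,2] (-y^2 + 3*y - 2) dy = 1/6.

1/6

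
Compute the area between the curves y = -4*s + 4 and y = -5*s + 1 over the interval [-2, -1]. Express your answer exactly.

3/2

On [-2, -1], (-4*s + 4) - (-5*s + 1) = s + 3 is ≥ 0 throughout, so the area is a single integral of |s + 3|.
∫[-2,-1] (s + 3) ds = 3/2.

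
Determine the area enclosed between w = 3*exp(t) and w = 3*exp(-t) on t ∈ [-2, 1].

The difference (3*exp(t)) - (3*exp(-t)) = 3*exp(t) - 3*exp(-t) changes sign at t = 0 inside [-2, 1], so split the integral there.
∫[-2,0] (3*exp(t) - 3*exp(-t)) dt = -3*exp(2) - 3*exp(-2) + 6; the area of that piece is -6 + 3*exp(-2) + 3*exp(2).
∫[0,1] (3*exp(t) - 3*exp(-t)) dt = -6 + 3*exp(-1) + 3*exp(1).
Total area = (-6 + 3*exp(-2) + 3*exp(2)) + (-6 + 3*exp(-1) + 3*exp(1)) = -12 + 3*exp(-2) + 3*exp(-1) + 3*exp(1) + 3*exp(2).

-12 + 3*exp(-2) + 3*exp(-1) + 3*exp(1) + 3*exp(2)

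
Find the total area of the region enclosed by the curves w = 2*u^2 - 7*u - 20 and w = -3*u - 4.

72

Set the curves equal: 2*u^2 - 7*u - 20 = -3*u - 4, so 2*u^2 - 4*u - 16 = 0, which factors as 2*(u - 4)*(u + 2) = 0. The curves meet at u = -2, 4.
On [-2, 4], w = -3*u - 4 is on top; that piece has area ∫[-2,4] (-(2*u^2 - 4*u - 16)) du = 72.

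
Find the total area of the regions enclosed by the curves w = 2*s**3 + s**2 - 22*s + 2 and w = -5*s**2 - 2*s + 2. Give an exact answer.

Set the curves equal: 2*s**3 + s**2 - 22*s + 2 = -5*s**2 - 2*s + 2, so 2*s**3 + 6*s**2 - 20*s = 0, which factors as 2*s*(s - 2)*(s + 5) = 0. The curves meet at s = -5, 0, 2.
On [-5, 0], w = 2*s**3 + s**2 - 22*s + 2 is on top; that piece has area ∫[-5,0] (2*s**3 + 6*s**2 - 20*s) ds = 375/2.
On [0, 2], w = -5*s**2 - 2*s + 2 is on top; that piece has area ∫[0,2] (-(2*s**3 + 6*s**2 - 20*s)) ds = 16.
Total enclosed area = 375/2 + 16 = 407/2.

407/2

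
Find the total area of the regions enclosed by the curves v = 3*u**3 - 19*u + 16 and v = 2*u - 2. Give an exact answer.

393/4

Set the curves equal: 3*u**3 - 19*u + 16 = 2*u - 2, so 3*u**3 - 21*u + 18 = 0, which factors as 3*(u - 2)*(u - 1)*(u + 3) = 0. The curves meet at u = -3, 1, 2.
On [-3, 1], v = 3*u**3 - 19*u + 16 is on top; that piece has area ∫[-3,1] (3*u**3 - 21*u + 18) du = 96.
On [1, 2], v = 2*u - 2 is on top; that piece has area ∫[1,2] (-(3*u**3 - 21*u + 18)) du = 9/4.
Total enclosed area = 96 + 9/4 = 393/4.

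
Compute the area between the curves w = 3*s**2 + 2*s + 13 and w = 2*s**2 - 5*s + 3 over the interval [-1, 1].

62/3

On [-1, 1], (3*s**2 + 2*s + 13) - (2*s**2 - 5*s + 3) = s**2 + 7*s + 10 is ≥ 0 throughout, so the area is a single integral of |s**2 + 7*s + 10|.
∫[-1,1] (s**2 + 7*s + 10) ds = 62/3.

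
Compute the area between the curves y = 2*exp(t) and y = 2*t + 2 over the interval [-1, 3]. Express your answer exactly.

-16 - 2*exp(-1) + 2*exp(3)

On [-1, 3], (2*exp(t)) - (2*t + 2) = -2*t + 2*exp(t) - 2 is ≥ 0 throughout, so the area is a single integral of |-2*t + 2*exp(t) - 2|.
∫[-1,3] (-2*t + 2*exp(t) - 2) dt = -16 - 2*exp(-1) + 2*exp(3).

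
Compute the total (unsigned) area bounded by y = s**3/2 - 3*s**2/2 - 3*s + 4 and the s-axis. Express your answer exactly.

The curve meets the s-axis where s**3/2 - 3*s**2/2 - 3*s + 4 = 0, i.e. (s - 4)*(s - 1)*(s + 2)/2 = 0, at s = -2, 1, 4.
On [-2, 1] the curve lies above the axis; ∫[-2,1] (s**3/2 - 3*s**2/2 - 3*s + 4) ds = 81/8, giving area 81/8.
On [1, 4] the curve lies below the axis; ∫[1,4] (s**3/2 - 3*s**2/2 - 3*s + 4) ds = -81/8, giving area 81/8.
Total area = 81/8 + 81/8 = 81/4.

81/4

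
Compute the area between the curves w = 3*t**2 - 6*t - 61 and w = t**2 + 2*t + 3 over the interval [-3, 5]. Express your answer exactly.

On [-3, 5], (3*t**2 - 6*t - 61) - (t**2 + 2*t + 3) = 2*t**2 - 8*t - 64 is ≤ 0 throughout, so the area is a single integral of |2*t**2 - 8*t - 64|.
∫[-3,5] (2*t**2 - 8*t - 64) dt = -1424/3; the area of that piece is 1424/3.

1424/3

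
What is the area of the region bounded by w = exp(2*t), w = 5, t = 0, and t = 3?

The difference (exp(2*t)) - (5) = exp(2*t) - 5 changes sign at t = log(5)/2 inside [0, 3], so split the integral there.
∫[0,log(5)/2] (exp(2*t) - 5) dt = 2 - 5*log(5)/2; the area of that piece is -2 + 5*log(5)/2.
∫[log(5)/2,3] (exp(2*t) - 5) dt = -35/2 + 5*log(5)/2 + exp(6)/2.
Total area = (-2 + 5*log(5)/2) + (-35/2 + 5*log(5)/2 + exp(6)/2) = -39/2 + 5*log(5) + exp(6)/2.

-39/2 + 5*log(5) + exp(6)/2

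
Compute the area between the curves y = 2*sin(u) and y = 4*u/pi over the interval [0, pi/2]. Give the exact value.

2 - pi/2

On [0, pi/2], (2*sin(u)) - (4*u/pi) = -4*u/pi + 2*sin(u) is ≥ 0 throughout, so the area is a single integral of |-4*u/pi + 2*sin(u)|.
∫[0,pi/2] (-4*u/pi + 2*sin(u)) du = 2 - pi/2.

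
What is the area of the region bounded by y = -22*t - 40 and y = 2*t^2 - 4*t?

Set the curves equal: -22*t - 40 = 2*t^2 - 4*t, so -2*t^2 - 18*t - 40 = 0, which factors as -2*(t + 4)*(t + 5) = 0. The curves meet at t = -5, -4.
On [-5, -4], y = -22*t - 40 is on top; that piece has area ∫[-5,-4] (-2*t^2 - 18*t - 40) dt = 1/3.

1/3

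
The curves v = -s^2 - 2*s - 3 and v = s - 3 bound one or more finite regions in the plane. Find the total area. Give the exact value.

Set the curves equal: -s^2 - 2*s - 3 = s - 3, so -s^2 - 3*s = 0, which factors as -s*(s + 3) = 0. The curves meet at s = -3, 0.
On [-3, 0], v = -s^2 - 2*s - 3 is on top; that piece has area ∫[-3,0] (-s^2 - 3*s) ds = 9/2.

9/2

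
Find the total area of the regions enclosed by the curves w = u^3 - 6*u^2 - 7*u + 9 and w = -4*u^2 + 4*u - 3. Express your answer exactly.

Set the curves equal: u^3 - 6*u^2 - 7*u + 9 = -4*u^2 + 4*u - 3, so u^3 - 2*u^2 - 11*u + 12 = 0, which factors as (u - 4)*(u - 1)*(u + 3) = 0. The curves meet at u = -3, 1, 4.
On [-3, 1], w = u^3 - 6*u^2 - 7*u + 9 is on top; that piece has area ∫[-3,1] (u^3 - 2*u^2 - 11*u + 12) du = 160/3.
On [1, 4], w = -4*u^2 + 4*u - 3 is on top; that piece has area ∫[1,4] (-(u^3 - 2*u^2 - 11*u + 12)) du = 99/4.
Total enclosed area = 160/3 + 99/4 = 937/12.

937/12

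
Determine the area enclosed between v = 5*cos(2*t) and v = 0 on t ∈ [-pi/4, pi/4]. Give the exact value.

On [-pi/4, pi/4], (5*cos(2*t)) - (0) = 5*cos(2*t) is ≥ 0 throughout, so the area is a single integral of |5*cos(2*t)|.
∫[-pi/4,pi/4] (5*cos(2*t)) dt = 5.

5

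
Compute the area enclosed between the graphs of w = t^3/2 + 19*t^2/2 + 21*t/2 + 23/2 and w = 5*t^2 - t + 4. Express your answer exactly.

Set the curves equal: t^3/2 + 19*t^2/2 + 21*t/2 + 23/2 = 5*t^2 - t + 4, so t^3/2 + 9*t^2/2 + 23*t/2 + 15/2 = 0, which factors as (t + 1)*(t + 3)*(t + 5)/2 = 0. The curves meet at t = -5, -3, -1.
On [-5, -3], w = t^3/2 + 19*t^2/2 + 21*t/2 + 23/2 is on top; that piece has area ∫[-5,-3] (t^3/2 + 9*t^2/2 + 23*t/2 + 15/2) dt = 2.
On [-3, -1], w = 5*t^2 - t + 4 is on top; that piece has area ∫[-3,-1] (-(t^3/2 + 9*t^2/2 + 23*t/2 + 15/2)) dt = 2.
Total enclosed area = 2 + 2 = 4.

4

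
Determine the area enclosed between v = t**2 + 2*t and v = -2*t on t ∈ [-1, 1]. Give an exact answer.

4

The difference (t**2 + 2*t) - (-2*t) = t**2 + 4*t changes sign at t = 0 inside [-1, 1], so split the integral there.
∫[-1,0] (t**2 + 4*t) dt = -5/3; the area of that piece is 5/3.
∫[0,1] (t**2 + 4*t) dt = 7/3.
Total area = 5/3 + 7/3 = 4.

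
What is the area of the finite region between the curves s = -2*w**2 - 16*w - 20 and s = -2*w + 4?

1/3

Both boundary curves give s as a function of w, so integrate with respect to w. Setting them equal: -2*w**2 - 14*w - 24 = 0, i.e. -2*(w + 3)*(w + 4) = 0, so they meet at w = -4, -3.
For w in [-4, -3], s = -2*w**2 - 16*w - 20 is on the right; area = ∫[-4,-3] (-2*w**2 - 14*w - 24) dw = 1/3.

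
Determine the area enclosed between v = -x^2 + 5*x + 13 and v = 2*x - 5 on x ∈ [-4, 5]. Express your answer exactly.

The difference (-x^2 + 5*x + 13) - (2*x - 5) = -x^2 + 3*x + 18 changes sign at x = -3 inside [-4, 5], so split the integral there.
∫[-4,-3] (-x^2 + 3*x + 18) dx = -29/6; the area of that piece is 29/6.
∫[-3,5] (-x^2 + 3*x + 18) dx = 352/3.
Total area = 29/6 + 352/3 = 733/6.

733/6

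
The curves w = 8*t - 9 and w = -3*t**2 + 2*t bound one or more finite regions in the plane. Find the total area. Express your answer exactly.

32

Set the curves equal: 8*t - 9 = -3*t**2 + 2*t, so 3*t**2 + 6*t - 9 = 0, which factors as 3*(t - 1)*(t + 3) = 0. The curves meet at t = -3, 1.
On [-3, 1], w = -3*t**2 + 2*t is on top; that piece has area ∫[-3,1] (-(3*t**2 + 6*t - 9)) dt = 32.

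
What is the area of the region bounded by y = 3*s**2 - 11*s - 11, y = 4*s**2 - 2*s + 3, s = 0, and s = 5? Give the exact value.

1345/6

On [0, 5], (3*s**2 - 11*s - 11) - (4*s**2 - 2*s + 3) = -s**2 - 9*s - 14 is ≤ 0 throughout, so the area is a single integral of |-s**2 - 9*s - 14|.
∫[0,5] (-s**2 - 9*s - 14) ds = -1345/6; the area of that piece is 1345/6.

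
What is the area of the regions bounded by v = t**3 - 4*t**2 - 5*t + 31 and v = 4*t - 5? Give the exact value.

1741/12

Set the curves equal: t**3 - 4*t**2 - 5*t + 31 = 4*t - 5, so t**3 - 4*t**2 - 9*t + 36 = 0, which factors as (t - 4)*(t - 3)*(t + 3) = 0. The curves meet at t = -3, 3, 4.
On [-3, 3], v = t**3 - 4*t**2 - 5*t + 31 is on top; that piece has area ∫[-3,3] (t**3 - 4*t**2 - 9*t + 36) dt = 144.
On [3, 4], v = 4*t - 5 is on top; that piece has area ∫[3,4] (-(t**3 - 4*t**2 - 9*t + 36)) dt = 13/12.
Total enclosed area = 144 + 13/12 = 1741/12.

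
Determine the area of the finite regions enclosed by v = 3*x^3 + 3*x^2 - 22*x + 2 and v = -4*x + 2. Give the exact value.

253/4

Set the curves equal: 3*x^3 + 3*x^2 - 22*x + 2 = -4*x + 2, so 3*x^3 + 3*x^2 - 18*x = 0, which factors as 3*x*(x - 2)*(x + 3) = 0. The curves meet at x = -3, 0, 2.
On [-3, 0], v = 3*x^3 + 3*x^2 - 22*x + 2 is on top; that piece has area ∫[-3,0] (3*x^3 + 3*x^2 - 18*x) dx = 189/4.
On [0, 2], v = -4*x + 2 is on top; that piece has area ∫[0,2] (-(3*x^3 + 3*x^2 - 18*x)) dx = 16.
Total enclosed area = 189/4 + 16 = 253/4.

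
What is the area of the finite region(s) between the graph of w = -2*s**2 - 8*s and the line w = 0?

64/3

The curve meets the s-axis where -2*s**2 - 8*s = 0, i.e. -2*s*(s + 4) = 0, at s = -4, 0.
On [-4, 0] the curve lies above the axis; ∫[-4,0] (-2*s**2 - 8*s) ds = 64/3, giving area 64/3.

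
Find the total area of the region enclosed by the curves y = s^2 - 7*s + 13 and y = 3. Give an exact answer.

9/2

Set the curves equal: s^2 - 7*s + 13 = 3, so s^2 - 7*s + 10 = 0, which factors as (s - 5)*(s - 2) = 0. The curves meet at s = 2, 5.
On [2, 5], y = 3 is on top; that piece has area ∫[2,5] (-(s^2 - 7*s + 10)) ds = 9/2.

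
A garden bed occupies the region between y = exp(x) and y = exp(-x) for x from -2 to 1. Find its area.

-4 + exp(-2) + exp(-1) + exp(1) + exp(2)

The difference (exp(x)) - (exp(-x)) = exp(x) - exp(-x) changes sign at x = 0 inside [-2, 1], so split the integral there.
∫[-2,0] (exp(x) - exp(-x)) dx = -exp(2) - exp(-2) + 2; the area of that piece is -2 + exp(-2) + exp(2).
∫[0,1] (exp(x) - exp(-x)) dx = -2 + exp(-1) + exp(1).
Total area = (-2 + exp(-2) + exp(2)) + (-2 + exp(-1) + exp(1)) = -4 + exp(-2) + exp(-1) + exp(1) + exp(2).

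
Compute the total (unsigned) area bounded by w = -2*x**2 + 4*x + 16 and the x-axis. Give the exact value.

72

The curve meets the x-axis where -2*x**2 + 4*x + 16 = 0, i.e. -2*(x - 4)*(x + 2) = 0, at x = -2, 4.
On [-2, 4] the curve lies above the axis; ∫[-2,4] (-2*x**2 + 4*x + 16) dx = 72, giving area 72.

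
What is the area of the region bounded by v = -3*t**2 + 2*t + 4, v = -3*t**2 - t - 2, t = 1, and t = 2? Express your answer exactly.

On [1, 2], (-3*t**2 + 2*t + 4) - (-3*t**2 - t - 2) = 3*t + 6 is ≥ 0 throughout, so the area is a single integral of |3*t + 6|.
∫[1,2] (3*t + 6) dt = 21/2.

21/2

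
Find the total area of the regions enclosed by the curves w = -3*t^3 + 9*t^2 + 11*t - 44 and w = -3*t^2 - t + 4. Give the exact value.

148

Set the curves equal: -3*t^3 + 9*t^2 + 11*t - 44 = -3*t^2 - t + 4, so -3*t^3 + 12*t^2 + 12*t - 48 = 0, which factors as -3*(t - 4)*(t - 2)*(t + 2) = 0. The curves meet at t = -2, 2, 4.
On [-2, 2], w = -3*t^2 - t + 4 is on top; that piece has area ∫[-2,2] (-(-3*t^3 + 12*t^2 + 12*t - 48)) dt = 128.
On [2, 4], w = -3*t^3 + 9*t^2 + 11*t - 44 is on top; that piece has area ∫[2,4] (-3*t^3 + 12*t^2 + 12*t - 48) dt = 20.
Total enclosed area = 128 + 20 = 148.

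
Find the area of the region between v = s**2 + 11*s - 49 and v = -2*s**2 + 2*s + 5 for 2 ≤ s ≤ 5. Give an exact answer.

149/2

The difference (s**2 + 11*s - 49) - (-2*s**2 + 2*s + 5) = 3*s**2 + 9*s - 54 changes sign at s = 3 inside [2, 5], so split the integral there.
∫[2,3] (3*s**2 + 9*s - 54) ds = -25/2; the area of that piece is 25/2.
∫[3,5] (3*s**2 + 9*s - 54) ds = 62.
Total area = 25/2 + 62 = 149/2.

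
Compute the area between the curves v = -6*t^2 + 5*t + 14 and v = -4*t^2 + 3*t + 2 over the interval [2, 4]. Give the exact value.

The difference (-6*t^2 + 5*t + 14) - (-4*t^2 + 3*t + 2) = -2*t^2 + 2*t + 12 changes sign at t = 3 inside [2, 4], so split the integral there.
∫[2,3] (-2*t^2 + 2*t + 12) dt = 13/3.
∫[3,4] (-2*t^2 + 2*t + 12) dt = -17/3; the area of that piece is 17/3.
Total area = 13/3 + 17/3 = 10.

10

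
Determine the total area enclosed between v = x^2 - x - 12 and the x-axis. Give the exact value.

343/6

The curve meets the x-axis where x^2 - x - 12 = 0, i.e. (x - 4)*(x + 3) = 0, at x = -3, 4.
On [-3, 4] the curve lies below the axis; ∫[-3,4] (x^2 - x - 12) dx = -343/6, giving area 343/6.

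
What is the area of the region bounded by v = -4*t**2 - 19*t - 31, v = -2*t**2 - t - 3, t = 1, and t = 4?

On [1, 4], (-4*t**2 - 19*t - 31) - (-2*t**2 - t - 3) = -2*t**2 - 18*t - 28 is ≤ 0 throughout, so the area is a single integral of |-2*t**2 - 18*t - 28|.
∫[1,4] (-2*t**2 - 18*t - 28) dt = -261; the area of that piece is 261.

261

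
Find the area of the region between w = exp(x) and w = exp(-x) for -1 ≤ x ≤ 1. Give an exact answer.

-4 + 2*exp(-1) + 2*exp(1)

The difference (exp(x)) - (exp(-x)) = exp(x) - exp(-x) changes sign at x = 0 inside [-1, 1], so split the integral there.
∫[-1,0] (exp(x) - exp(-x)) dx = -exp(1) - exp(-1) + 2; the area of that piece is -2 + exp(-1) + exp(1).
∫[0,1] (exp(x) - exp(-x)) dx = -2 + exp(-1) + exp(1).
Total area = (-2 + exp(-1) + exp(1)) + (-2 + exp(-1) + exp(1)) = -4 + 2*exp(-1) + 2*exp(1).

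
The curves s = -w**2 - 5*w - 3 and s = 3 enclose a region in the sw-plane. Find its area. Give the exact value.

Both boundary curves give s as a function of w, so integrate with respect to w. Setting them equal: -w**2 - 5*w - 6 = 0, i.e. -(w + 2)*(w + 3) = 0, so they meet at w = -3, -2.
For w in [-3, -2], s = -w**2 - 5*w - 3 is on the right; area = ∫[-3,-2] (-w**2 - 5*w - 6) dw = 1/6.

1/6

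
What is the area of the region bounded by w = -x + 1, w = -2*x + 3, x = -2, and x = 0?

6

On [-2, 0], (-x + 1) - (-2*x + 3) = x - 2 is ≤ 0 throughout, so the area is a single integral of |x - 2|.
∫[-2,0] (x - 2) dx = -6; the area of that piece is 6.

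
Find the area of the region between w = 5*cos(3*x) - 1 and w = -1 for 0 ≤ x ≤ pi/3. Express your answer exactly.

The difference (5*cos(3*x) - 1) - (-1) = 5*cos(3*x) changes sign at x = pi/6 inside [0, pi/3], so split the integral there.
∫[0,pi/6] (5*cos(3*x)) dx = 5/3.
∫[pi/6,pi/3] (5*cos(3*x)) dx = -5/3; the area of that piece is 5/3.
Total area = 5/3 + 5/3 = 10/3.

10/3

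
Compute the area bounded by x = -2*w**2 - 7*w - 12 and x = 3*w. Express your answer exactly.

Both boundary curves give x as a function of w, so integrate with respect to w. Setting them equal: -2*w**2 - 10*w - 12 = 0, i.e. -2*(w + 2)*(w + 3) = 0, so they meet at w = -3, -2.
For w in [-3, -2], x = -2*w**2 - 7*w - 12 is on the right; area = ∫[-3,-2] (-2*w**2 - 10*w - 12) dw = 1/3.

1/3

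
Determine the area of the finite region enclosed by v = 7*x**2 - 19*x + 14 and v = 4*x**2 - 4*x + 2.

27/2

Set the curves equal: 7*x**2 - 19*x + 14 = 4*x**2 - 4*x + 2, so 3*x**2 - 15*x + 12 = 0, which factors as 3*(x - 4)*(x - 1) = 0. The curves meet at x = 1, 4.
On [1, 4], v = 4*x**2 - 4*x + 2 is on top; that piece has area ∫[1,4] (-(3*x**2 - 15*x + 12)) dx = 27/2.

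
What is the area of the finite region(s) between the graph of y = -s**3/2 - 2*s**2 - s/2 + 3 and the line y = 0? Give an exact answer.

The curve meets the s-axis where -s**3/2 - 2*s**2 - s/2 + 3 = 0, i.e. -(s - 1)*(s + 2)*(s + 3)/2 = 0, at s = -3, -2, 1.
On [-3, -2] the curve lies below the axis; ∫[-3,-2] (-s**3/2 - 2*s**2 - s/2 + 3) ds = -7/24, giving area 7/24.
On [-2, 1] the curve lies above the axis; ∫[-2,1] (-s**3/2 - 2*s**2 - s/2 + 3) ds = 45/8, giving area 45/8.
Total area = 7/24 + 45/8 = 71/12.

71/12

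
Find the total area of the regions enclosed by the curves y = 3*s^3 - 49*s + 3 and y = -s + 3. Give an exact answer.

Set the curves equal: 3*s^3 - 49*s + 3 = -s + 3, so 3*s^3 - 48*s = 0, which factors as 3*s*(s - 4)*(s + 4) = 0. The curves meet at s = -4, 0, 4.
On [-4, 0], y = 3*s^3 - 49*s + 3 is on top; that piece has area ∫[-4,0] (3*s^3 - 48*s) ds = 192.
On [0, 4], y = -s + 3 is on top; that piece has area ∫[0,4] (-(3*s^3 - 48*s)) ds = 192.
Total enclosed area = 192 + 192 = 384.

384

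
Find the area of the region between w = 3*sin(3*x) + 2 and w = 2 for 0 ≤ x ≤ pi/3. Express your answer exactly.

On [0, pi/3], (3*sin(3*x) + 2) - (2) = 3*sin(3*x) is ≥ 0 throughout, so the area is a single integral of |3*sin(3*x)|.
∫[0,pi/3] (3*sin(3*x)) dx = 2.

2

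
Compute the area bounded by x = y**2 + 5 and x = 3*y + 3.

Both boundary curves give x as a function of y, so integrate with respect to y. Setting them equal: y**2 - 3*y + 2 = 0, i.e. (y - 2)*(y - 1) = 0, so they meet at y = 1, 2.
For y in [1, 2], x = y**2 + 5 is on the left; area = ∫[1,2] (-(y**2 - 3*y + 2)) dy = 1/6.

1/6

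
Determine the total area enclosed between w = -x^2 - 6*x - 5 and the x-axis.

The curve meets the x-axis where -x^2 - 6*x - 5 = 0, i.e. -(x + 1)*(x + 5) = 0, at x = -5, -1.
On [-5, -1] the curve lies above the axis; ∫[-5,-1] (-x^2 - 6*x - 5) dx = 32/3, giving area 32/3.

32/3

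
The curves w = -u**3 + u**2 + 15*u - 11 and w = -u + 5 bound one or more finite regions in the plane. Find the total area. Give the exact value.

Set the curves equal: -u**3 + u**2 + 15*u - 11 = -u + 5, so -u**3 + u**2 + 16*u - 16 = 0, which factors as -(u - 4)*(u - 1)*(u + 4) = 0. The curves meet at u = -4, 1, 4.
On [-4, 1], w = -u + 5 is on top; that piece has area ∫[-4,1] (-(-u**3 + u**2 + 16*u - 16)) du = 1375/12.
On [1, 4], w = -u**3 + u**2 + 15*u - 11 is on top; that piece has area ∫[1,4] (-u**3 + u**2 + 16*u - 16) du = 117/4.
Total enclosed area = 1375/12 + 117/4 = 863/6.

863/6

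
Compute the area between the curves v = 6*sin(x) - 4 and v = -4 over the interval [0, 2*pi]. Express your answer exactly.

The difference (6*sin(x) - 4) - (-4) = 6*sin(x) changes sign at x = pi inside [0, 2*pi], so split the integral there.
∫[0,pi] (6*sin(x)) dx = 12.
∫[pi,2*pi] (6*sin(x)) dx = -12; the area of that piece is 12.
Total area = 12 + 12 = 24.

24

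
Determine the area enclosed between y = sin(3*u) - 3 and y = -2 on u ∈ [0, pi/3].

-2/3 + pi/3

On [0, pi/3], (sin(3*u) - 3) - (-2) = sin(3*u) - 1 is ≤ 0 throughout, so the area is a single integral of |sin(3*u) - 1|.
∫[0,pi/3] (sin(3*u) - 1) du = 2/3 - pi/3; the area of that piece is -2/3 + pi/3.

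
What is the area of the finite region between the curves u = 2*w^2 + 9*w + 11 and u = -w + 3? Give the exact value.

Both boundary curves give u as a function of w, so integrate with respect to w. Setting them equal: 2*w^2 + 10*w + 8 = 0, i.e. 2*(w + 1)*(w + 4) = 0, so they meet at w = -4, -1.
For w in [-4, -1], u = 2*w^2 + 9*w + 11 is on the left; area = ∫[-4,-1] (-(2*w^2 + 10*w + 8)) dw = 9.

9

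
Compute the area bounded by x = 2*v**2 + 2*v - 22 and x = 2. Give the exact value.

Both boundary curves give x as a function of v, so integrate with respect to v. Setting them equal: 2*v**2 + 2*v - 24 = 0, i.e. 2*(v - 3)*(v + 4) = 0, so they meet at v = -4, 3.
For v in [-4, 3], x = 2*v**2 + 2*v - 22 is on the left; area = ∫[-4,3] (-(2*v**2 + 2*v - 24)) dv = 343/3.

343/3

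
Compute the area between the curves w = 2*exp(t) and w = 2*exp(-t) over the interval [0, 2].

On [0, 2], (2*exp(t)) - (2*exp(-t)) = 2*exp(t) - 2*exp(-t) is ≥ 0 throughout, so the area is a single integral of |2*exp(t) - 2*exp(-t)|.
∫[0,2] (2*exp(t) - 2*exp(-t)) dt = -4 + 2*exp(-2) + 2*exp(2).

-4 + 2*exp(-2) + 2*exp(2)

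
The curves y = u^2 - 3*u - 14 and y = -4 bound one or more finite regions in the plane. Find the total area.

Set the curves equal: u^2 - 3*u - 14 = -4, so u^2 - 3*u - 10 = 0, which factors as (u - 5)*(u + 2) = 0. The curves meet at u = -2, 5.
On [-2, 5], y = -4 is on top; that piece has area ∫[-2,5] (-(u^2 - 3*u - 10)) du = 343/6.

343/6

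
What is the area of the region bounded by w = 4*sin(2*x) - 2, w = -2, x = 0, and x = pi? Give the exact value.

The difference (4*sin(2*x) - 2) - (-2) = 4*sin(2*x) changes sign at x = pi/2 inside [0, pi], so split the integral there.
∫[0,pi/2] (4*sin(2*x)) dx = 4.
∫[pi/2,pi] (4*sin(2*x)) dx = -4; the area of that piece is 4.
Total area = 4 + 4 = 8.

8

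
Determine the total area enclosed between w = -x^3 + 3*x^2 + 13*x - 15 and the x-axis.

128

The curve meets the x-axis where -x^3 + 3*x^2 + 13*x - 15 = 0, i.e. -(x - 5)*(x - 1)*(x + 3) = 0, at x = -3, 1, 5.
On [-3, 1] the curve lies below the axis; ∫[-3,1] (-x^3 + 3*x^2 + 13*x - 15) dx = -64, giving area 64.
On [1, 5] the curve lies above the axis; ∫[1,5] (-x^3 + 3*x^2 + 13*x - 15) dx = 64, giving area 64.
Total area = 64 + 64 = 128.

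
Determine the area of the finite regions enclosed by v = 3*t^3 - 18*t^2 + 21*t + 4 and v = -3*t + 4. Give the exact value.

24

Set the curves equal: 3*t^3 - 18*t^2 + 21*t + 4 = -3*t + 4, so 3*t^3 - 18*t^2 + 24*t = 0, which factors as 3*t*(t - 4)*(t - 2) = 0. The curves meet at t = 0, 2, 4.
On [0, 2], v = 3*t^3 - 18*t^2 + 21*t + 4 is on top; that piece has area ∫[0,2] (3*t^3 - 18*t^2 + 24*t) dt = 12.
On [2, 4], v = -3*t + 4 is on top; that piece has area ∫[2,4] (-(3*t^3 - 18*t^2 + 24*t)) dt = 12.
Total enclosed area = 12 + 12 = 24.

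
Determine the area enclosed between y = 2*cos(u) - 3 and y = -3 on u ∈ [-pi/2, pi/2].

4

On [-pi/2, pi/2], (2*cos(u) - 3) - (-3) = 2*cos(u) is ≥ 0 throughout, so the area is a single integral of |2*cos(u)|.
∫[-pi/2,pi/2] (2*cos(u)) du = 4.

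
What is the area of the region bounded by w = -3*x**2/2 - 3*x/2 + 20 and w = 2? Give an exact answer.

Set the curves equal: -3*x**2/2 - 3*x/2 + 20 = 2, so -3*x**2/2 - 3*x/2 + 18 = 0, which factors as -3*(x - 3)*(x + 4)/2 = 0. The curves meet at x = -4, 3.
On [-4, 3], w = -3*x**2/2 - 3*x/2 + 20 is on top; that piece has area ∫[-4,3] (-3*x**2/2 - 3*x/2 + 18) dx = 343/4.

343/4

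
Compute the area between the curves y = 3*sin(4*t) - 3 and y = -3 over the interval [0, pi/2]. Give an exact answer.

3

The difference (3*sin(4*t) - 3) - (-3) = 3*sin(4*t) changes sign at t = pi/4 inside [0, pi/2], so split the integral there.
∫[0,pi/4] (3*sin(4*t)) dt = 3/2.
∫[pi/4,pi/2] (3*sin(4*t)) dt = -3/2; the area of that piece is 3/2.
Total area = 3/2 + 3/2 = 3.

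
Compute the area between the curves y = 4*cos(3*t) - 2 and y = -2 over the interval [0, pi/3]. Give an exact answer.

8/3

The difference (4*cos(3*t) - 2) - (-2) = 4*cos(3*t) changes sign at t = pi/6 inside [0, pi/3], so split the integral there.
∫[0,pi/6] (4*cos(3*t)) dt = 4/3.
∫[pi/6,pi/3] (4*cos(3*t)) dt = -4/3; the area of that piece is 4/3.
Total area = 4/3 + 4/3 = 8/3.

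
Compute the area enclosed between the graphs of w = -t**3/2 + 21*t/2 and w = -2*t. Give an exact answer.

Set the curves equal: -t**3/2 + 21*t/2 = -2*t, so -t**3/2 + 25*t/2 = 0, which factors as -t*(t - 5)*(t + 5)/2 = 0. The curves meet at t = -5, 0, 5.
On [-5, 0], w = -2*t is on top; that piece has area ∫[-5,0] (-(-t**3/2 + 25*t/2)) dt = 625/8.
On [0, 5], w = -t**3/2 + 21*t/2 is on top; that piece has area ∫[0,5] (-t**3/2 + 25*t/2) dt = 625/8.
Total enclosed area = 625/8 + 625/8 = 625/4.

625/4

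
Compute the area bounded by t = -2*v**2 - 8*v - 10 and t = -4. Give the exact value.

8/3

Both boundary curves give t as a function of v, so integrate with respect to v. Setting them equal: -2*v**2 - 8*v - 6 = 0, i.e. -2*(v + 1)*(v + 3) = 0, so they meet at v = -3, -1.
For v in [-3, -1], t = -2*v**2 - 8*v - 10 is on the right; area = ∫[-3,-1] (-2*v**2 - 8*v - 6) dv = 8/3.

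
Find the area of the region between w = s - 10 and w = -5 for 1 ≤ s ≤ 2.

On [1, 2], (s - 10) - (-5) = s - 5 is ≤ 0 throughout, so the area is a single integral of |s - 5|.
∫[1,2] (s - 5) ds = -7/2; the area of that piece is 7/2.

7/2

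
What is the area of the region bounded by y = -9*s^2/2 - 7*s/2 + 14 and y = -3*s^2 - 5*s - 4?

343/4

Set the curves equal: -9*s^2/2 - 7*s/2 + 14 = -3*s^2 - 5*s - 4, so -3*s^2/2 + 3*s/2 + 18 = 0, which factors as -3*(s - 4)*(s + 3)/2 = 0. The curves meet at s = -3, 4.
On [-3, 4], y = -9*s^2/2 - 7*s/2 + 14 is on top; that piece has area ∫[-3,4] (-3*s^2/2 + 3*s/2 + 18) ds = 343/4.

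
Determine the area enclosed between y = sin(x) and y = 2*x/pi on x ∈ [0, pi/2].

1 - pi/4

On [0, pi/2], (sin(x)) - (2*x/pi) = -2*x/pi + sin(x) is ≥ 0 throughout, so the area is a single integral of |-2*x/pi + sin(x)|.
∫[0,pi/2] (-2*x/pi + sin(x)) dx = 1 - pi/4.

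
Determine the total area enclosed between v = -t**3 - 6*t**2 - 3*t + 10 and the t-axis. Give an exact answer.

The curve meets the t-axis where -t**3 - 6*t**2 - 3*t + 10 = 0, i.e. -(t - 1)*(t + 2)*(t + 5) = 0, at t = -5, -2, 1.
On [-5, -2] the curve lies below the axis; ∫[-5,-2] (-t**3 - 6*t**2 - 3*t + 10) dt = -81/4, giving area 81/4.
On [-2, 1] the curve lies above the axis; ∫[-2,1] (-t**3 - 6*t**2 - 3*t + 10) dt = 81/4, giving area 81/4.
Total area = 81/4 + 81/4 = 81/2.

81/2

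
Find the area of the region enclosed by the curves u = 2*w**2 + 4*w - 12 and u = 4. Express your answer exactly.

Both boundary curves give u as a function of w, so integrate with respect to w. Setting them equal: 2*w**2 + 4*w - 16 = 0, i.e. 2*(w - 2)*(w + 4) = 0, so they meet at w = -4, 2.
For w in [-4, 2], u = 2*w**2 + 4*w - 12 is on the left; area = ∫[-4,2] (-(2*w**2 + 4*w - 16)) dw = 72.

72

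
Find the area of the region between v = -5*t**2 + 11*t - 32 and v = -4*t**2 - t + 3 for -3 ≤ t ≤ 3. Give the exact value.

228

On [-3, 3], (-5*t**2 + 11*t - 32) - (-4*t**2 - t + 3) = -t**2 + 12*t - 35 is ≤ 0 throughout, so the area is a single integral of |-t**2 + 12*t - 35|.
∫[-3,3] (-t**2 + 12*t - 35) dt = -228; the area of that piece is 228.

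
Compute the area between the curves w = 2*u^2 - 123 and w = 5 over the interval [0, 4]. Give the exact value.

1408/3

On [0, 4], (2*u^2 - 123) - (5) = 2*u^2 - 128 is ≤ 0 throughout, so the area is a single integral of |2*u^2 - 128|.
∫[0,4] (2*u^2 - 128) du = -1408/3; the area of that piece is 1408/3.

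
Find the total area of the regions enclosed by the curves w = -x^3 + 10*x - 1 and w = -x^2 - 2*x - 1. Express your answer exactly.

937/12

Set the curves equal: -x^3 + 10*x - 1 = -x^2 - 2*x - 1, so -x^3 + x^2 + 12*x = 0, which factors as -x*(x - 4)*(x + 3) = 0. The curves meet at x = -3, 0, 4.
On [-3, 0], w = -x^2 - 2*x - 1 is on top; that piece has area ∫[-3,0] (-(-x^3 + x^2 + 12*x)) dx = 99/4.
On [0, 4], w = -x^3 + 10*x - 1 is on top; that piece has area ∫[0,4] (-x^3 + x^2 + 12*x) dx = 160/3.
Total enclosed area = 99/4 + 160/3 = 937/12.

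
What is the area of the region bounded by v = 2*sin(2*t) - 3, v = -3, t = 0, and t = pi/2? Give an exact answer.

2

On [0, pi/2], (2*sin(2*t) - 3) - (-3) = 2*sin(2*t) is ≥ 0 throughout, so the area is a single integral of |2*sin(2*t)|.
∫[0,pi/2] (2*sin(2*t)) dt = 2.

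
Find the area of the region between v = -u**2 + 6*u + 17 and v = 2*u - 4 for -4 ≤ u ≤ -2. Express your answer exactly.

The difference (-u**2 + 6*u + 17) - (2*u - 4) = -u**2 + 4*u + 21 changes sign at u = -3 inside [-4, -2], so split the integral there.
∫[-4,-3] (-u**2 + 4*u + 21) du = -16/3; the area of that piece is 16/3.
∫[-3,-2] (-u**2 + 4*u + 21) du = 14/3.
Total area = 16/3 + 14/3 = 10.

10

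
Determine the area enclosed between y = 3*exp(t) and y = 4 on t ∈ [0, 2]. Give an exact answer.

-13 - 8*log(3) + 16*log(2) + 3*exp(2)

The difference (3*exp(t)) - (4) = 3*exp(t) - 4 changes sign at t = log(4/3) inside [0, 2], so split the integral there.
∫[0,log(4/3)] (3*exp(t) - 4) dt = log(81/256) + 1; the area of that piece is -1 + log(256/81).
∫[log(4/3),2] (3*exp(t) - 4) dt = -12 - 4*log(3) + 8*log(2) + 3*exp(2).
Total area = (-1 + log(256/81)) + (-12 - 4*log(3) + 8*log(2) + 3*exp(2)) = -13 - 8*log(3) + 16*log(2) + 3*exp(2).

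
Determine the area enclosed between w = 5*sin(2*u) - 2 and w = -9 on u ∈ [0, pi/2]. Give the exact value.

5 + 7*pi/2

On [0, pi/2], (5*sin(2*u) - 2) - (-9) = 5*sin(2*u) + 7 is ≥ 0 throughout, so the area is a single integral of |5*sin(2*u) + 7|.
∫[0,pi/2] (5*sin(2*u) + 7) du = 5 + 7*pi/2.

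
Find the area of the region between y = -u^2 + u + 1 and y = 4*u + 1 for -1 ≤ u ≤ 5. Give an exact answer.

The difference (-u^2 + u + 1) - (4*u + 1) = -u^2 - 3*u changes sign at u = 0 inside [-1, 5], so split the integral there.
∫[-1,0] (-u^2 - 3*u) du = 7/6.
∫[0,5] (-u^2 - 3*u) du = -475/6; the area of that piece is 475/6.
Total area = 7/6 + 475/6 = 241/3.

241/3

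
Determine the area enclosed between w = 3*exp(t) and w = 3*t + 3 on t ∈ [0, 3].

On [0, 3], (3*exp(t)) - (3*t + 3) = -3*t + 3*exp(t) - 3 is ≥ 0 throughout, so the area is a single integral of |-3*t + 3*exp(t) - 3|.
∫[0,3] (-3*t + 3*exp(t) - 3) dt = -51/2 + 3*exp(3).

-51/2 + 3*exp(3)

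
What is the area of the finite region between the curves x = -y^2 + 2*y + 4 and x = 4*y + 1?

32/3

Both boundary curves give x as a function of y, so integrate with respect to y. Setting them equal: -y^2 - 2*y + 3 = 0, i.e. -(y - 1)*(y + 3) = 0, so they meet at y = -3, 1.
For y in [-3, 1], x = -y^2 + 2*y + 4 is on the right; area = ∫[-3,1] (-y^2 - 2*y + 3) dy = 32/3.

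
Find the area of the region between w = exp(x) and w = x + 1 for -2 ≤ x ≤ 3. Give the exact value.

-15/2 - exp(-2) + exp(3)

On [-2, 3], (exp(x)) - (x + 1) = -x + exp(x) - 1 is ≥ 0 throughout, so the area is a single integral of |-x + exp(x) - 1|.
∫[-2,3] (-x + exp(x) - 1) dx = -15/2 - exp(-2) + exp(3).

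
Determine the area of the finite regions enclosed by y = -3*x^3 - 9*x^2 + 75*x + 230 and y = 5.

1572

Set the curves equal: -3*x^3 - 9*x^2 + 75*x + 230 = 5, so -3*x^3 - 9*x^2 + 75*x + 225 = 0, which factors as -3*(x - 5)*(x + 3)*(x + 5) = 0. The curves meet at x = -5, -3, 5.
On [-5, -3], y = 5 is on top; that piece has area ∫[-5,-3] (-(-3*x^3 - 9*x^2 + 75*x + 225)) dx = 36.
On [-3, 5], y = -3*x^3 - 9*x^2 + 75*x + 230 is on top; that piece has area ∫[-3,5] (-3*x^3 - 9*x^2 + 75*x + 225) dx = 1536.
Total enclosed area = 36 + 1536 = 1572.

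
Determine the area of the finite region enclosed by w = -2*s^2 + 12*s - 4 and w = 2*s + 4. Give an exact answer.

9

Set the curves equal: -2*s^2 + 12*s - 4 = 2*s + 4, so -2*s^2 + 10*s - 8 = 0, which factors as -2*(s - 4)*(s - 1) = 0. The curves meet at s = 1, 4.
On [1, 4], w = -2*s^2 + 12*s - 4 is on top; that piece has area ∫[1,4] (-2*s^2 + 10*s - 8) ds = 9.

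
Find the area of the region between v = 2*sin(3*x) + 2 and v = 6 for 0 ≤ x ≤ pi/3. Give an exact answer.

On [0, pi/3], (2*sin(3*x) + 2) - (6) = 2*sin(3*x) - 4 is ≤ 0 throughout, so the area is a single integral of |2*sin(3*x) - 4|.
∫[0,pi/3] (2*sin(3*x) - 4) dx = 4/3 - 4*pi/3; the area of that piece is -4/3 + 4*pi/3.

-4/3 + 4*pi/3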